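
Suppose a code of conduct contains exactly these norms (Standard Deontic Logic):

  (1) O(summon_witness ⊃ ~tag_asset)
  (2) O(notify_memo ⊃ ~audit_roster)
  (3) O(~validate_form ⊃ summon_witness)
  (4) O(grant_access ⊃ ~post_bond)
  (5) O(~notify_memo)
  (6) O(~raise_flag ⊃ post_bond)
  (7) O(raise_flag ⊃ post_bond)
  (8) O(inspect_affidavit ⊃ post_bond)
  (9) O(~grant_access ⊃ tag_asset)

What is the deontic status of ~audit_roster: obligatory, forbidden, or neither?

Premise 2 is O(notify_memo ⊃ ~audit_roster), but O(notify_memo) is not derivable from the premises, so it does not yield O(~audit_roster).
No premise or chain of K-axiom applications forces O(~audit_roster), and none forces O(audit_roster). So ~audit_roster is neither obligatory nor forbidden under these norms.

Neither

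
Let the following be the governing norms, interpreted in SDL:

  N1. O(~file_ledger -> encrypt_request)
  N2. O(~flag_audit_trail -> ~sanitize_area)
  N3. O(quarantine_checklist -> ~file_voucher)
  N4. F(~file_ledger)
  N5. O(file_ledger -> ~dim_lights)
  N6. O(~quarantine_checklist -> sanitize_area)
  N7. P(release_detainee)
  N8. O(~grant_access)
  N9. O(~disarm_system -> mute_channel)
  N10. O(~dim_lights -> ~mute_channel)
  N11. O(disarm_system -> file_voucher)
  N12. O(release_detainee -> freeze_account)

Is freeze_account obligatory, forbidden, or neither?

Premise 12 is O(release_detainee -> freeze_account), but O(release_detainee) is not derivable from the premises (the permission P(release_detainee) asserts only ~O(~release_detainee), not O(release_detainee)), so it does not yield O(freeze_account).
No premise or chain of K-axiom applications forces O(freeze_account), and none forces O(~freeze_account). So freeze_account is neither obligatory nor forbidden under these norms.

Neither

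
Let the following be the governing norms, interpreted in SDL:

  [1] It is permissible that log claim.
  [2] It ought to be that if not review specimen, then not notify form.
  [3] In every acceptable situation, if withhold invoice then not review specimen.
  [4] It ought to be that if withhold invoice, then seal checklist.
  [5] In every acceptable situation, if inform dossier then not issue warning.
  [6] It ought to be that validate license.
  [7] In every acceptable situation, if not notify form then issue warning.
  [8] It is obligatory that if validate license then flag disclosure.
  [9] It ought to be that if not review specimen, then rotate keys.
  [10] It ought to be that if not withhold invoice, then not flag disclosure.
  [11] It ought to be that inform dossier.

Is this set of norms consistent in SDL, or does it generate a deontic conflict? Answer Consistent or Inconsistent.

Premise 11 states O(inform_dossier) outright.
Applying K to premise 5 (O(inform_dossier → ¬issue_warning)) and O(inform_dossier) yields O(¬issue_warning).
The contrapositive of premise 7 (O(¬notify_form → issue_warning)) is O(¬issue_warning → notify_form), and O(¬issue_warning) is already established, so O(notify_form).
Premise 2 is O(¬review_specimen → ¬notify_form); contrapositively O(notify_form → review_specimen). Since O(notify_form) holds, K gives O(review_specimen).
Premise 3, O(withhold_invoice → ¬review_specimen), contraposes to O(review_specimen → ¬withhold_invoice); with O(review_specimen) we get O(¬withhold_invoice).
From O(¬withhold_invoice) and premise 10, O(¬withhold_invoice → ¬flag_disclosure), we obtain O(¬flag_disclosure).
Premise 8, O(validate_license → flag_disclosure), contraposes to O(¬flag_disclosure → ¬validate_license); with O(¬flag_disclosure) we get O(¬validate_license).
However, premise 6 gives O(validate_license).
We now have both O(¬validate_license) and O(validate_license) — validate_license is simultaneously obligatory and forbidden, violating the D-axiom.

Inconsistent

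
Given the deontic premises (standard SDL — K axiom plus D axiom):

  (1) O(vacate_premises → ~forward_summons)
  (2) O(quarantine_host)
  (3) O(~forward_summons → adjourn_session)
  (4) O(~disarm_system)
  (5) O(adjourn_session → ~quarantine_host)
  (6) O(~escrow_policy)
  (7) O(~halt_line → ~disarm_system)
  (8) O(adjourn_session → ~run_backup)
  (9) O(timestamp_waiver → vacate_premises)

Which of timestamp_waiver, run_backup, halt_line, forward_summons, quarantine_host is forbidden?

timestamp_waiver

From premise 2 we have O(quarantine_host).
Premise 5, O(adjourn_session → ~quarantine_host), contraposes to O(quarantine_host → ~adjourn_session); with O(quarantine_host) we get O(~adjourn_session).
Premise 3, O(~forward_summons → adjourn_session), contraposes to O(~adjourn_session → forward_summons); with O(~adjourn_session) we get O(forward_summons).
Premise 1, O(vacate_premises → ~forward_summons), contraposes to O(forward_summons → ~vacate_premises); with O(forward_summons) we get O(~vacate_premises).
Premise 9, O(timestamp_waiver → vacate_premises), contraposes to O(~vacate_premises → ~timestamp_waiver); with O(~vacate_premises) we get O(~timestamp_waiver).
So O(~timestamp_waiver) holds, i.e. timestamp_waiver is forbidden. None of the other listed options is forbidden under the premises.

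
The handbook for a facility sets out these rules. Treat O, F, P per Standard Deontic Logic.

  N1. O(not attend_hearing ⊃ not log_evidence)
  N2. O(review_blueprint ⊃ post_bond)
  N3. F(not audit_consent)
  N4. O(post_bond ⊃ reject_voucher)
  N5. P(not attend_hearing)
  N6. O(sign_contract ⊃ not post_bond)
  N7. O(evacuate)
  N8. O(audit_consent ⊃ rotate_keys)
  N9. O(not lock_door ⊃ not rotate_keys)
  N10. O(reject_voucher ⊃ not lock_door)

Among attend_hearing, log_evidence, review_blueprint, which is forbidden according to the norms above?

review_blueprint

Premise 3, F(not audit_consent), is equivalent to O(audit_consent).
Applying K to premise 8 (O(audit_consent ⊃ rotate_keys)) and O(audit_consent) yields O(rotate_keys).
Premise 9 is O(not lock_door ⊃ not rotate_keys); contrapositively O(rotate_keys ⊃ lock_door). Since O(rotate_keys) holds, K gives O(lock_door).
The contrapositive of premise 10 (O(reject_voucher ⊃ not lock_door)) is O(lock_door ⊃ not reject_voucher), and O(lock_door) is already established, so O(not reject_voucher).
Premise 4, O(post_bond ⊃ reject_voucher), contraposes to O(not reject_voucher ⊃ not post_bond); with O(not reject_voucher) we get O(not post_bond).
Premise 2 is O(review_blueprint ⊃ post_bond); contrapositively O(not post_bond ⊃ not review_blueprint). Since O(not post_bond) holds, K gives O(not review_blueprint).
So O(not review_blueprint) holds, i.e. review_blueprint is forbidden. None of the other listed options is forbidden under the premises.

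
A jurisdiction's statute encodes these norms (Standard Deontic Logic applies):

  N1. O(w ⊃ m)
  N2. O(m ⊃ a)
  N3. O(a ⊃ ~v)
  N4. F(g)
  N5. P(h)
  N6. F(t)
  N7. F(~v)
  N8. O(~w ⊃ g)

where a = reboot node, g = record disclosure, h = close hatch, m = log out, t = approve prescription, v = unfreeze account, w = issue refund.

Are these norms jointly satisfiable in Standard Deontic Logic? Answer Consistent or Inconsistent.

Inconsistent

Premise 4, F(g), is equivalent to O(~g).
Premise 8, O(~w ⊃ g), contraposes to O(~g ⊃ w); with O(~g) we get O(w).
Premise 1 is O(w ⊃ m); since O(w), deontic closure gives O(m).
From O(m) and premise 2, O(m ⊃ a), we obtain O(a).
From O(a) and premise 3, O(a ⊃ ~v), we obtain O(~v).
But premise 7, F(~v), means O(v).
We now have both O(~v) and O(v) — v is simultaneously obligatory and forbidden, violating the D-axiom.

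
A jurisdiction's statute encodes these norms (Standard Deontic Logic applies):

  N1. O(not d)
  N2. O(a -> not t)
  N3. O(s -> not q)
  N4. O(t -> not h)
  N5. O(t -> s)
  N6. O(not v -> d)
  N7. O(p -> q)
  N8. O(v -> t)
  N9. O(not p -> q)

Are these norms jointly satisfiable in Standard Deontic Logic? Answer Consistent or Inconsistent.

Inconsistent

By case analysis on not p: premise 9 gives O(not p -> q) and premise 7 gives O(p -> q), so O(q) either way.
Premise 3 is O(s -> not q); contrapositively O(q -> not s). Since O(q) holds, K gives O(not s).
The contrapositive of premise 5 (O(t -> s)) is O(not s -> not t), and O(not s) is already established, so O(not t).
Premise 8, O(v -> t), contraposes to O(not t -> not v); with O(not t) we get O(not v).
Applying K to premise 6 (O(not v -> d)) and O(not v) yields O(d).
But premise 1 directly asserts O(not d).
We now have both O(d) and O(not d) — d is simultaneously obligatory and forbidden, violating the D-axiom.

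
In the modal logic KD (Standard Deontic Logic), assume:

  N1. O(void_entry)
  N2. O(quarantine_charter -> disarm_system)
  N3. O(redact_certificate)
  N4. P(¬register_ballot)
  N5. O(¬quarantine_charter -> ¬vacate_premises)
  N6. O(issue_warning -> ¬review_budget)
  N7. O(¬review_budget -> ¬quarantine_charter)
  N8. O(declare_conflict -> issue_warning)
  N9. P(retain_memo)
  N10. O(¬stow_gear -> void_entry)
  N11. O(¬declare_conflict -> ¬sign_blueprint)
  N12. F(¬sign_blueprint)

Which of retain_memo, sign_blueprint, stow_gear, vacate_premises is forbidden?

Premise 12, F(¬sign_blueprint), is equivalent to O(sign_blueprint).
The contrapositive of premise 11 (O(¬declare_conflict -> ¬sign_blueprint)) is O(sign_blueprint -> declare_conflict), and O(sign_blueprint) is already established, so O(declare_conflict).
Premise 8 is O(declare_conflict -> issue_warning); since O(declare_conflict), deontic closure gives O(issue_warning).
Applying K to premise 6 (O(issue_warning -> ¬review_budget)) and O(issue_warning) yields O(¬review_budget).
Premise 7 is O(¬review_budget -> ¬quarantine_charter); since O(¬review_budget), deontic closure gives O(¬quarantine_charter).
With premise 5, O(¬quarantine_charter -> ¬vacate_premises), the K-axiom yields O(¬vacate_premises).
So O(¬vacate_premises) holds, i.e. vacate_premises is forbidden. None of the other listed options is forbidden under the premises.

vacate_premises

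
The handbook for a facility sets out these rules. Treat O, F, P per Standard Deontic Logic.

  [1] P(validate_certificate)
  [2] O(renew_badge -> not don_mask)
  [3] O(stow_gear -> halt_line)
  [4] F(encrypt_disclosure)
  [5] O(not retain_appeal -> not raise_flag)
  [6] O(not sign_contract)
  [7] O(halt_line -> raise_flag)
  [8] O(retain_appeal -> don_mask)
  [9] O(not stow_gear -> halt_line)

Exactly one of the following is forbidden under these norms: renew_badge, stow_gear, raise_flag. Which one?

Premises 3 and 9 cover both cases: O(stow_gear -> halt_line) and O(not stow_gear -> halt_line). Since stow_gear ∨ not stow_gear is a tautology, O(halt_line) follows.
With premise 7, O(halt_line -> raise_flag), the K-axiom yields O(raise_flag).
Premise 5 is O(not retain_appeal -> not raise_flag); contrapositively O(raise_flag -> retain_appeal). Since O(raise_flag) holds, K gives O(retain_appeal).
From O(retain_appeal) and premise 8, O(retain_appeal -> don_mask), we obtain O(don_mask).
The contrapositive of premise 2 (O(renew_badge -> not don_mask)) is O(don_mask -> not renew_badge), and O(don_mask) is already established, so O(not renew_badge).
So O(not renew_badge) holds, i.e. renew_badge is forbidden. None of the other listed options is forbidden under the premises.

renew_badge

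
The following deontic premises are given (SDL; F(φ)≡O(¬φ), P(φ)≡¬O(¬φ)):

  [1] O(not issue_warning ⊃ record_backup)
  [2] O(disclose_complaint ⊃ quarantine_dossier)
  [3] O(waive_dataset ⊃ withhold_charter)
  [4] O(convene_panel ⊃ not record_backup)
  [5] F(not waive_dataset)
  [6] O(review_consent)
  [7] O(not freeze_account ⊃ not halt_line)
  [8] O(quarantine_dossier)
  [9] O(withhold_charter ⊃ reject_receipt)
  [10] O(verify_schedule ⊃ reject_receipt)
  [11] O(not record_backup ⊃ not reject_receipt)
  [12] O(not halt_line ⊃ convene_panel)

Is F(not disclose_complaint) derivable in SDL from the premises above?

No

Premise 2 is O(disclose_complaint ⊃ quarantine_dossier); even if O(quarantine_dossier) held, inferring O(disclose_complaint) would be affirming the consequent — invalid.
No other premise forces O(disclose_complaint). An ideal world satisfying every premise can still have not disclose_complaint true, so F(not disclose_complaint) is not derivable.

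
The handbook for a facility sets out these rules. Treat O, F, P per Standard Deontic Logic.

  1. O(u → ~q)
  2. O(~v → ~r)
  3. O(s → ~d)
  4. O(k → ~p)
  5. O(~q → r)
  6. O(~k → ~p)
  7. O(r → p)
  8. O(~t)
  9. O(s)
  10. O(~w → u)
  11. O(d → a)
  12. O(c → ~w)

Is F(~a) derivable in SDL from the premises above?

No

Premise 11 is O(d → a), but O(d) is not derivable from the premises, so it does not yield O(a).
No other premise forces O(a). An ideal world satisfying every premise can still have ~a true, so F(~a) is not derivable.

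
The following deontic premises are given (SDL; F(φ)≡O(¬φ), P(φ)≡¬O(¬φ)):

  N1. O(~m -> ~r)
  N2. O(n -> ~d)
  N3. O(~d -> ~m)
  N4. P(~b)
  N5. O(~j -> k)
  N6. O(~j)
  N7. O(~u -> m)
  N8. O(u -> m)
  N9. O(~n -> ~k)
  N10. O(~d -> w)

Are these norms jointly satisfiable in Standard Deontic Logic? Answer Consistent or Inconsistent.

Inconsistent

By case analysis on ~u: premise 7 gives O(~u -> m) and premise 8 gives O(u -> m), so O(m) either way.
Premise 3 is O(~d -> ~m); contrapositively O(m -> d). Since O(m) holds, K gives O(d).
Premise 2 is O(n -> ~d); contrapositively O(d -> ~n). Since O(d) holds, K gives O(~n).
From O(~n) and premise 9, O(~n -> ~k), we obtain O(~k).
Premise 5, O(~j -> k), contraposes to O(~k -> j); with O(~k) we get O(j).
Yet premise 6 states O(~j).
We now have both O(j) and O(~j) — j is simultaneously obligatory and forbidden, violating the D-axiom.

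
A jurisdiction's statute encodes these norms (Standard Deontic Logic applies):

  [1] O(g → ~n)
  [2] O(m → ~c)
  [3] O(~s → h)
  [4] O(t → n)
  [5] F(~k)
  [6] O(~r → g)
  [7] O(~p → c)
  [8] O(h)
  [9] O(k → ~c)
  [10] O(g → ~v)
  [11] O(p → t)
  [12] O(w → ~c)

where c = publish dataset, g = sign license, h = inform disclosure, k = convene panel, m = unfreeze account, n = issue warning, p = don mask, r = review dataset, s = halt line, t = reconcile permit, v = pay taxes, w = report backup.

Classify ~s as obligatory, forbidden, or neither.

Neither

Premise 3 is O(~s → h); even if O(h) held, inferring O(~s) would be affirming the consequent — invalid.
No premise or chain of K-axiom applications forces O(~s), and none forces O(s). So ~s is neither obligatory nor forbidden under these norms.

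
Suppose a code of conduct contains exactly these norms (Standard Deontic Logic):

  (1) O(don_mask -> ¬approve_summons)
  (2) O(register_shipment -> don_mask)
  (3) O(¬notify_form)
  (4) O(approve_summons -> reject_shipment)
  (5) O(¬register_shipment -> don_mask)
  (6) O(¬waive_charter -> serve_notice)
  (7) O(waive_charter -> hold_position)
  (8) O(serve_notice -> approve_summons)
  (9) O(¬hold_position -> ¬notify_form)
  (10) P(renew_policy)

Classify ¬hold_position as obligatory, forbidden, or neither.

Forbidden

Premises 2 and 5 are O(register_shipment -> don_mask) and O(¬register_shipment -> don_mask); every ideal world satisfies register_shipment or ¬register_shipment, so in either case don_mask holds — hence O(don_mask).
With premise 1, O(don_mask -> ¬approve_summons), the K-axiom yields O(¬approve_summons).
Premise 8 is O(serve_notice -> approve_summons); contrapositively O(¬approve_summons -> ¬serve_notice). Since O(¬approve_summons) holds, K gives O(¬serve_notice).
The contrapositive of premise 6 (O(¬waive_charter -> serve_notice)) is O(¬serve_notice -> waive_charter), and O(¬serve_notice) is already established, so O(waive_charter).
From O(waive_charter) and premise 7, O(waive_charter -> hold_position), we obtain O(hold_position).
Premises 3, 4, 9, 10 do not contribute to this derivation.
Thus O(hold_position), which is F(¬hold_position): ¬hold_position is forbidden.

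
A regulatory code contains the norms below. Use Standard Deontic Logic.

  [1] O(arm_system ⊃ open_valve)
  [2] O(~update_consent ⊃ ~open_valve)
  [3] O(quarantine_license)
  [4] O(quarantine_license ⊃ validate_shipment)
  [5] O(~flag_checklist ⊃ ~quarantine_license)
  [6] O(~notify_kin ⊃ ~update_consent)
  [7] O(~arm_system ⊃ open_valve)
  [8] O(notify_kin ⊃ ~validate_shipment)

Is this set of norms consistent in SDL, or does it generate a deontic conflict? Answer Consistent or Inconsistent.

Premises 7 and 1 cover both cases: O(~arm_system ⊃ open_valve) and O(arm_system ⊃ open_valve). Since ~arm_system ∨ arm_system is a tautology, O(open_valve) follows.
Premise 2, O(~update_consent ⊃ ~open_valve), contraposes to O(open_valve ⊃ update_consent); with O(open_valve) we get O(update_consent).
Premise 6, O(~notify_kin ⊃ ~update_consent), contraposes to O(update_consent ⊃ notify_kin); with O(update_consent) we get O(notify_kin).
With premise 8, O(notify_kin ⊃ ~validate_shipment), the K-axiom yields O(~validate_shipment).
Premise 4, O(quarantine_license ⊃ validate_shipment), contraposes to O(~validate_shipment ⊃ ~quarantine_license); with O(~validate_shipment) we get O(~quarantine_license).
However, premise 3 gives O(quarantine_license).
We now have both O(~quarantine_license) and O(quarantine_license) — quarantine_license is simultaneously obligatory and forbidden, violating the D-axiom.

Inconsistent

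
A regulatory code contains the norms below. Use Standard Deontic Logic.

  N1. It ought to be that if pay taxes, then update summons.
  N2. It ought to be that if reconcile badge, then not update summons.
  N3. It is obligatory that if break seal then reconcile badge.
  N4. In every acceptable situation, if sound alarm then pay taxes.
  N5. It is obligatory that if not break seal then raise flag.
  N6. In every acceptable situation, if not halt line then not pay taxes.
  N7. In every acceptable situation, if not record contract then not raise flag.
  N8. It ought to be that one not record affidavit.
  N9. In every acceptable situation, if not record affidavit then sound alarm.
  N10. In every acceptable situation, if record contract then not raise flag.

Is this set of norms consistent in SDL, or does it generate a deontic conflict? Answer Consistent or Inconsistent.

Inconsistent

Premises 10 and 7 are O(record_contract → ¬raise_flag) and O(¬record_contract → ¬raise_flag); every ideal world satisfies record_contract or ¬record_contract, so in either case ¬raise_flag holds — hence O(¬raise_flag).
Premise 5 is O(¬break_seal → raise_flag); contrapositively O(¬raise_flag → break_seal). Since O(¬raise_flag) holds, K gives O(break_seal).
With premise 3, O(break_seal → reconcile_badge), the K-axiom yields O(reconcile_badge).
Premise 2 is O(reconcile_badge → ¬update_summons); since O(reconcile_badge), deontic closure gives O(¬update_summons).
Premise 1, O(pay_taxes → update_summons), contraposes to O(¬update_summons → ¬pay_taxes); with O(¬update_summons) we get O(¬pay_taxes).
The contrapositive of premise 4 (O(sound_alarm → pay_taxes)) is O(¬pay_taxes → ¬sound_alarm), and O(¬pay_taxes) is already established, so O(¬sound_alarm).
The contrapositive of premise 9 (O(¬record_affidavit → sound_alarm)) is O(¬sound_alarm → record_affidavit), and O(¬sound_alarm) is already established, so O(record_affidavit).
But premise 8 directly asserts O(¬record_affidavit).
We now have both O(record_affidavit) and O(¬record_affidavit) — record_affidavit is simultaneously obligatory and forbidden, violating the D-axiom.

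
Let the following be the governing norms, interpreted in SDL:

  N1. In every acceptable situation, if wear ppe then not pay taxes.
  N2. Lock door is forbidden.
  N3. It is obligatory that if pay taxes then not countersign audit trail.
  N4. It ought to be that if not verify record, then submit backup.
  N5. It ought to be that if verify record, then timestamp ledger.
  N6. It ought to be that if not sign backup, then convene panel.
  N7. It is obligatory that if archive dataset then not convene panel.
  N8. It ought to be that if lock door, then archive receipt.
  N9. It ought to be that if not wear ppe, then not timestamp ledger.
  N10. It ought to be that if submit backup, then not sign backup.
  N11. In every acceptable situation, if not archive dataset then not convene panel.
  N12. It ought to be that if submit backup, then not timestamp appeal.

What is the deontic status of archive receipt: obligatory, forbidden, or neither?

Neither

Premise 8 is O(lock_door → archive_receipt), but O(lock_door) is not derivable from the premises, so it does not yield O(archive_receipt).
No premise or chain of K-axiom applications forces O(archive_receipt), and none forces O(¬archive_receipt). So archive_receipt is neither obligatory nor forbidden under these norms.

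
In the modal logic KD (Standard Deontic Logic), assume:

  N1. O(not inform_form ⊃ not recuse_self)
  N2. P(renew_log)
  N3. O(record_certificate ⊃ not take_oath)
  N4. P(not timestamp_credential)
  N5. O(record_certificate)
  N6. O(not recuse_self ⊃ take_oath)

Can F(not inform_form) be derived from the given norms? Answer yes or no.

From premise 5 we have O(record_certificate).
Applying K to premise 3 (O(record_certificate ⊃ not take_oath)) and O(record_certificate) yields O(not take_oath).
Premise 6 is O(not recuse_self ⊃ take_oath); contrapositively O(not take_oath ⊃ recuse_self). Since O(not take_oath) holds, K gives O(recuse_self).
The contrapositive of premise 1 (O(not inform_form ⊃ not recuse_self)) is O(recuse_self ⊃ inform_form), and O(recuse_self) is already established, so O(inform_form).
Premises 2, 4 do not contribute to this derivation.
So O(inform_form) holds, i.e. F(not inform_form). The claim follows.

Yes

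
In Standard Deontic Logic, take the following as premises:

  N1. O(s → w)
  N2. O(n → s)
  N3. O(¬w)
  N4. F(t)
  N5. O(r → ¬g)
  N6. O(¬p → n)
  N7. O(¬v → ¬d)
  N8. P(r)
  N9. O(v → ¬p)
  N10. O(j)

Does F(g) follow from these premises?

Premise 5 is O(r → ¬g), but O(r) is not derivable from the premises (the permission P(r) asserts only ¬O(¬r), not O(r)), so it does not yield O(¬g).
No other premise forces O(¬g). An ideal world satisfying every premise can still have g true, so F(g) is not derivable.

No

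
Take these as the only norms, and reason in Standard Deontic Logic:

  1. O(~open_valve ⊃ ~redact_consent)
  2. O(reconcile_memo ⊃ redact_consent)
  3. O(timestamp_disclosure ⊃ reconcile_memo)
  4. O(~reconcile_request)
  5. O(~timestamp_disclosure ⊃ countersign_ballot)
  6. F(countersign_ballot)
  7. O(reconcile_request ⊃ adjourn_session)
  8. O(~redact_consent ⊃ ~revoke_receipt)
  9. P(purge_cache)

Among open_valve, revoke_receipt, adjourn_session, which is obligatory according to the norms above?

open_valve

Premise 6 is F(countersign_ballot), i.e. O(~countersign_ballot).
The contrapositive of premise 5 (O(~timestamp_disclosure ⊃ countersign_ballot)) is O(~countersign_ballot ⊃ timestamp_disclosure), and O(~countersign_ballot) is already established, so O(timestamp_disclosure).
Applying K to premise 3 (O(timestamp_disclosure ⊃ reconcile_memo)) and O(timestamp_disclosure) yields O(reconcile_memo).
Premise 2 is O(reconcile_memo ⊃ redact_consent); since O(reconcile_memo), deontic closure gives O(redact_consent).
Premise 1 is O(~open_valve ⊃ ~redact_consent); contrapositively O(redact_consent ⊃ open_valve). Since O(redact_consent) holds, K gives O(open_valve).
So O(open_valve) holds — open_valve is obligatory. None of the other listed options is made obligatory by any chain of premises.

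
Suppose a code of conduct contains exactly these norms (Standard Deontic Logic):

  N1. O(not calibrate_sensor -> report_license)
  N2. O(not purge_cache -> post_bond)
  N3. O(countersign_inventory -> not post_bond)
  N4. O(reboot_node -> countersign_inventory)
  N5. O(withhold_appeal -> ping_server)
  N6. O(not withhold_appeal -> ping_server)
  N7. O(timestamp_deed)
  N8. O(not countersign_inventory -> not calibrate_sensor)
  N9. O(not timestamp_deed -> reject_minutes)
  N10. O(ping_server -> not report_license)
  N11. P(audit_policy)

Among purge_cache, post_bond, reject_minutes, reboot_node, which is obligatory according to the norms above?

purge_cache

By case analysis on not withhold_appeal: premise 6 gives O(not withhold_appeal -> ping_server) and premise 5 gives O(withhold_appeal -> ping_server), so O(ping_server) either way.
With premise 10, O(ping_server -> not report_license), the K-axiom yields O(not report_license).
The contrapositive of premise 1 (O(not calibrate_sensor -> report_license)) is O(not report_license -> calibrate_sensor), and O(not report_license) is already established, so O(calibrate_sensor).
Premise 8, O(not countersign_inventory -> not calibrate_sensor), contraposes to O(calibrate_sensor -> countersign_inventory); with O(calibrate_sensor) we get O(countersign_inventory).
Premise 3 is O(countersign_inventory -> not post_bond); since O(countersign_inventory), deontic closure gives O(not post_bond).
The contrapositive of premise 2 (O(not purge_cache -> post_bond)) is O(not post_bond -> purge_cache), and O(not post_bond) is already established, so O(purge_cache).
So O(purge_cache) holds — purge_cache is obligatory. None of the other listed options is made obligatory by any chain of premises.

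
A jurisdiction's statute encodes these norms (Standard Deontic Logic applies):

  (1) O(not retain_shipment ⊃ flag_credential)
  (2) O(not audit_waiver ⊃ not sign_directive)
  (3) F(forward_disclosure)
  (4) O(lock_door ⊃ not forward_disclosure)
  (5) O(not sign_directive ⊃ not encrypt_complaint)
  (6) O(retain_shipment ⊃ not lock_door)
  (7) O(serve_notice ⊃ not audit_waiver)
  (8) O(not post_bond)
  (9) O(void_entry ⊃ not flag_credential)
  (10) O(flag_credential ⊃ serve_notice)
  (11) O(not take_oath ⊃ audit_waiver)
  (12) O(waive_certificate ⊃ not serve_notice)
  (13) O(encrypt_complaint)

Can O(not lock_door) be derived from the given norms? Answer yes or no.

Yes

Premise 13 states O(encrypt_complaint) outright.
Premise 5, O(not sign_directive ⊃ not encrypt_complaint), contraposes to O(encrypt_complaint ⊃ sign_directive); with O(encrypt_complaint) we get O(sign_directive).
Premise 2, O(not audit_waiver ⊃ not sign_directive), contraposes to O(sign_directive ⊃ audit_waiver); with O(sign_directive) we get O(audit_waiver).
Premise 7, O(serve_notice ⊃ not audit_waiver), contraposes to O(audit_waiver ⊃ not serve_notice); with O(audit_waiver) we get O(not serve_notice).
Premise 10 is O(flag_credential ⊃ serve_notice); contrapositively O(not serve_notice ⊃ not flag_credential). Since O(not serve_notice) holds, K gives O(not flag_credential).
Premise 1 is O(not retain_shipment ⊃ flag_credential); contrapositively O(not flag_credential ⊃ retain_shipment). Since O(not flag_credential) holds, K gives O(retain_shipment).
Applying K to premise 6 (O(retain_shipment ⊃ not lock_door)) and O(retain_shipment) yields O(not lock_door).
Premises 3, 4, 8, 9, 11, 12 do not contribute to this derivation.
So O(not lock_door) follows.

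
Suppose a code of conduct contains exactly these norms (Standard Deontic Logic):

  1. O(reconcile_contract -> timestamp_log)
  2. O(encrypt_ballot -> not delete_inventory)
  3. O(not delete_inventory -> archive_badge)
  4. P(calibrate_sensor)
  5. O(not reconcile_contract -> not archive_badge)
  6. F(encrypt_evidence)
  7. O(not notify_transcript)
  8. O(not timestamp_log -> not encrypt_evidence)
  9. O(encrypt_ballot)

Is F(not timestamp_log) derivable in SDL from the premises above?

From premise 9 we have O(encrypt_ballot).
Applying K to premise 2 (O(encrypt_ballot -> not delete_inventory)) and O(encrypt_ballot) yields O(not delete_inventory).
Applying K to premise 3 (O(not delete_inventory -> archive_badge)) and O(not delete_inventory) yields O(archive_badge).
Premise 5, O(not reconcile_contract -> not archive_badge), contraposes to O(archive_badge -> reconcile_contract); with O(archive_badge) we get O(reconcile_contract).
From O(reconcile_contract) and premise 1, O(reconcile_contract -> timestamp_log), we obtain O(timestamp_log).
Premises 4, 6, 7, 8 do not contribute to this derivation.
So O(timestamp_log) holds, i.e. F(not timestamp_log). The claim follows.

Yes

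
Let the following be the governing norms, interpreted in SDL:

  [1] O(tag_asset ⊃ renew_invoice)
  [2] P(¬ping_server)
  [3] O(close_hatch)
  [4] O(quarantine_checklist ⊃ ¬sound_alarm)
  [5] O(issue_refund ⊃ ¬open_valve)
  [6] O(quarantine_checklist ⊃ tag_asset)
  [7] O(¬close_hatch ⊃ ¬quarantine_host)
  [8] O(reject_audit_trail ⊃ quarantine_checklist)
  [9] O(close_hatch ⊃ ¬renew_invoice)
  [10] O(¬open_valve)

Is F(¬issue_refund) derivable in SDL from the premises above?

Premise 5 is O(issue_refund ⊃ ¬open_valve); even if O(¬open_valve) held, inferring O(issue_refund) would be affirming the consequent — invalid.
No other premise forces O(issue_refund). An ideal world satisfying every premise can still have ¬issue_refund true, so F(¬issue_refund) is not derivable.

No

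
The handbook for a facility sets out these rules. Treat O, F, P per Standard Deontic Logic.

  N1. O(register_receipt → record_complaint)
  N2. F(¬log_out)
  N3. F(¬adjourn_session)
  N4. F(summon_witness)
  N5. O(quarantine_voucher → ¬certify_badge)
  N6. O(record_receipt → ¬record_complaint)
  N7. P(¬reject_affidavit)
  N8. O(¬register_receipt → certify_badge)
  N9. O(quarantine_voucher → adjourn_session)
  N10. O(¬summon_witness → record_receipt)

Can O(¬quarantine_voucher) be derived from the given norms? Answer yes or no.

Yes

Premise 4, F(summon_witness), is equivalent to O(¬summon_witness).
From O(¬summon_witness) and premise 10, O(¬summon_witness → record_receipt), we obtain O(record_receipt).
With premise 6, O(record_receipt → ¬record_complaint), the K-axiom yields O(¬record_complaint).
Premise 1, O(register_receipt → record_complaint), contraposes to O(¬record_complaint → ¬register_receipt); with O(¬record_complaint) we get O(¬register_receipt).
Premise 8 is O(¬register_receipt → certify_badge); since O(¬register_receipt), deontic closure gives O(certify_badge).
Premise 5 is O(quarantine_voucher → ¬certify_badge); contrapositively O(certify_badge → ¬quarantine_voucher). Since O(certify_badge) holds, K gives O(¬quarantine_voucher).
Premises 2, 3, 7, 9 do not contribute to this derivation.
So O(¬quarantine_voucher) follows.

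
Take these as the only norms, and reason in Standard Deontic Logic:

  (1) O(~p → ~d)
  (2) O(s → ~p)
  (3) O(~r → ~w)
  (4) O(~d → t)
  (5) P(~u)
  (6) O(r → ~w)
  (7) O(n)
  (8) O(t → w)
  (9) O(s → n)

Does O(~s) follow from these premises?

Yes

By case analysis on ~r: premise 3 gives O(~r → ~w) and premise 6 gives O(r → ~w), so O(~w) either way.
Premise 8 is O(t → w); contrapositively O(~w → ~t). Since O(~w) holds, K gives O(~t).
The contrapositive of premise 4 (O(~d → t)) is O(~t → d), and O(~t) is already established, so O(d).
Premise 1, O(~p → ~d), contraposes to O(d → p); with O(d) we get O(p).
The contrapositive of premise 2 (O(s → ~p)) is O(p → ~s), and O(p) is already established, so O(~s).
Premises 5, 7, 9 do not contribute to this derivation.
So O(~s) follows.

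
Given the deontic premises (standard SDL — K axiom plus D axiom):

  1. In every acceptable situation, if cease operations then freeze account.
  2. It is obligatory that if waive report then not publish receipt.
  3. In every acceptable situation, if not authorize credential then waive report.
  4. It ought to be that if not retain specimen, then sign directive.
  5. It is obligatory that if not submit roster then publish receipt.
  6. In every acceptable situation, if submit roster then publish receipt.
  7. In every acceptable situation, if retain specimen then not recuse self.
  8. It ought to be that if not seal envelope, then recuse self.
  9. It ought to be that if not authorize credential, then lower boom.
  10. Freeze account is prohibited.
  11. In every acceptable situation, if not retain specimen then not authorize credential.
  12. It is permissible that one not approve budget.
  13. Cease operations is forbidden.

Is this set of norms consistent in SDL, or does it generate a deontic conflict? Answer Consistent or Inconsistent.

Premise 1 is O(cease_operations → freeze_account), but O(cease_operations) is not derivable from the premises, so it does not yield O(freeze_account).
So O(freeze_account) is not derivable, and the apparent clash with O(¬freeze_account) does not arise.
A world satisfying every obligation exists (e.g. approve_budget=false, authorize_credential=true, cease_operations=false, freeze_account=false, lower_boom=false, publish_receipt=true, recuse_self=false, retain_specimen=true, seal_envelope=true, sign_directive=false, submit_roster=false, waive_report=false); no atom is both obligatory and forbidden, so the set is consistent.

Consistent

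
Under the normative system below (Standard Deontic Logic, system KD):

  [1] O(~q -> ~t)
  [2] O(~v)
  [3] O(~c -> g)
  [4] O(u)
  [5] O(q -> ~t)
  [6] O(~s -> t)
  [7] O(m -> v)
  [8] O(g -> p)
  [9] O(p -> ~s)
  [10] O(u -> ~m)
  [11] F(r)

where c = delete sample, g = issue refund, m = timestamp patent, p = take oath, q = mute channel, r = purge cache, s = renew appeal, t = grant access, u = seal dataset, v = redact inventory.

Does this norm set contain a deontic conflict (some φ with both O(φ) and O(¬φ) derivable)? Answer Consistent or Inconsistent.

Premise 7 is O(m -> v), but O(m) is not derivable from the premises, so it does not yield O(v).
So O(v) is not derivable, and the apparent clash with O(~v) does not arise.
A world satisfying every obligation exists (e.g. c=true, g=false, m=false, p=false, q=false, r=false, s=true, t=false, u=true, v=false); no atom is both obligatory and forbidden, so the set is consistent.

Consistent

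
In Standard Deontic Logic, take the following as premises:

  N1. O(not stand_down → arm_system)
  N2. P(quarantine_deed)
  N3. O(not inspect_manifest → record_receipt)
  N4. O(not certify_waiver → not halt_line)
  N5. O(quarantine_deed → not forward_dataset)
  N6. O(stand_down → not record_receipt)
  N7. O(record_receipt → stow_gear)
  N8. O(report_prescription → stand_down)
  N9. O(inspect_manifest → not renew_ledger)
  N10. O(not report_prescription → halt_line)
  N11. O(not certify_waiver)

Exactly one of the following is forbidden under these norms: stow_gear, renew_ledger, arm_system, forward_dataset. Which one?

From premise 11 we have O(not certify_waiver).
Applying K to premise 4 (O(not certify_waiver → not halt_line)) and O(not certify_waiver) yields O(not halt_line).
The contrapositive of premise 10 (O(not report_prescription → halt_line)) is O(not halt_line → report_prescription), and O(not halt_line) is already established, so O(report_prescription).
Premise 8 is O(report_prescription → stand_down); since O(report_prescription), deontic closure gives O(stand_down).
With premise 6, O(stand_down → not record_receipt), the K-axiom yields O(not record_receipt).
Premise 3 is O(not inspect_manifest → record_receipt); contrapositively O(not record_receipt → inspect_manifest). Since O(not record_receipt) holds, K gives O(inspect_manifest).
With premise 9, O(inspect_manifest → not renew_ledger), the K-axiom yields O(not renew_ledger).
So O(not renew_ledger) holds, i.e. renew_ledger is forbidden. None of the other listed options is forbidden under the premises.

renew_ledger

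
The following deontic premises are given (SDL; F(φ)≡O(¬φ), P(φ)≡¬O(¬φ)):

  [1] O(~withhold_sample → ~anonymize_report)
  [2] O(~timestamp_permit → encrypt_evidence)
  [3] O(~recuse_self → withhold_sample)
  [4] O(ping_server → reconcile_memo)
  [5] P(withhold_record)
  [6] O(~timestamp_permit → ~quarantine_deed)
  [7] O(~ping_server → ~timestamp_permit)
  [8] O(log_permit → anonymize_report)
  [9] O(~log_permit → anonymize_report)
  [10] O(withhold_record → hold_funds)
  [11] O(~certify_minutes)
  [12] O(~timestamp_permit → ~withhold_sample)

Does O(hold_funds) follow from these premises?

No

Premise 10 is O(withhold_record → hold_funds), but O(withhold_record) is not derivable from the premises (the permission P(withhold_record) asserts only ~O(~withhold_record), not O(withhold_record)), so it does not yield O(hold_funds).
No other premise forces O(hold_funds). An ideal world satisfying every premise can still have hold_funds false, so O(hold_funds) is not derivable.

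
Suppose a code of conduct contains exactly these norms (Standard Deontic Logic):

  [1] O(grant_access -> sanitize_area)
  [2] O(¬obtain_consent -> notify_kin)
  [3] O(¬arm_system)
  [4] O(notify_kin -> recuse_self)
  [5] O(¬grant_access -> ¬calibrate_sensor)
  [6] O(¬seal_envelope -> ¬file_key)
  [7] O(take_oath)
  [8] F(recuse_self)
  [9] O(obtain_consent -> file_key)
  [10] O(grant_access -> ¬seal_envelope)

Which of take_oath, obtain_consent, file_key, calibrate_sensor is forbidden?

calibrate_sensor

F(recuse_self) at premise 8 means O(¬recuse_self).
Premise 4 is O(notify_kin -> recuse_self); contrapositively O(¬recuse_self -> ¬notify_kin). Since O(¬recuse_self) holds, K gives O(¬notify_kin).
The contrapositive of premise 2 (O(¬obtain_consent -> notify_kin)) is O(¬notify_kin -> obtain_consent), and O(¬notify_kin) is already established, so O(obtain_consent).
Premise 9 is O(obtain_consent -> file_key); since O(obtain_consent), deontic closure gives O(file_key).
Premise 6, O(¬seal_envelope -> ¬file_key), contraposes to O(file_key -> seal_envelope); with O(file_key) we get O(seal_envelope).
The contrapositive of premise 10 (O(grant_access -> ¬seal_envelope)) is O(seal_envelope -> ¬grant_access), and O(seal_envelope) is already established, so O(¬grant_access).
Premise 5 is O(¬grant_access -> ¬calibrate_sensor); since O(¬grant_access), deontic closure gives O(¬calibrate_sensor).
So O(¬calibrate_sensor) holds, i.e. calibrate_sensor is forbidden. None of the other listed options is forbidden under the premises.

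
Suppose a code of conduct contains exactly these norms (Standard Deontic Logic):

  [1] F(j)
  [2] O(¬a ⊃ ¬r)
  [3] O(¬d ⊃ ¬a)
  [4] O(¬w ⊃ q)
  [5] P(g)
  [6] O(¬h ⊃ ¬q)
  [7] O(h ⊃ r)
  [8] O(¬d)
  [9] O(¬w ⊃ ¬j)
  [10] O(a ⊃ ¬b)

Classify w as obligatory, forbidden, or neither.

From premise 8 we have O(¬d).
From O(¬d) and premise 3, O(¬d ⊃ ¬a), we obtain O(¬a).
Premise 2 is O(¬a ⊃ ¬r); since O(¬a), deontic closure gives O(¬r).
Premise 7 is O(h ⊃ r); contrapositively O(¬r ⊃ ¬h). Since O(¬r) holds, K gives O(¬h).
Premise 6 is O(¬h ⊃ ¬q); since O(¬h), deontic closure gives O(¬q).
Premise 4, O(¬w ⊃ q), contraposes to O(¬q ⊃ w); with O(¬q) we get O(w).
Premises 1, 5, 9, 10 do not contribute to this derivation.
Hence w is obligatory.

Obligatory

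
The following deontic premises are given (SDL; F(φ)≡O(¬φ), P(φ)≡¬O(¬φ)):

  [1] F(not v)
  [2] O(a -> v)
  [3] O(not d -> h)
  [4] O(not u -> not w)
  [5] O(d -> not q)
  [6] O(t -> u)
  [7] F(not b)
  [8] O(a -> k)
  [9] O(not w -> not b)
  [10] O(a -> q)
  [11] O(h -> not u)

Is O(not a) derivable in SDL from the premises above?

Yes

Premise 7 is F(not b), i.e. O(b).
Premise 9 is O(not w -> not b); contrapositively O(b -> w). Since O(b) holds, K gives O(w).
The contrapositive of premise 4 (O(not u -> not w)) is O(w -> u), and O(w) is already established, so O(u).
Premise 11 is O(h -> not u); contrapositively O(u -> not h). Since O(u) holds, K gives O(not h).
Premise 3, O(not d -> h), contraposes to O(not h -> d); with O(not h) we get O(d).
With premise 5, O(d -> not q), the K-axiom yields O(not q).
Premise 10 is O(a -> q); contrapositively O(not q -> not a). Since O(not q) holds, K gives O(not a).
Premises 1, 2, 6, 8 do not contribute to this derivation.
So O(not a) follows.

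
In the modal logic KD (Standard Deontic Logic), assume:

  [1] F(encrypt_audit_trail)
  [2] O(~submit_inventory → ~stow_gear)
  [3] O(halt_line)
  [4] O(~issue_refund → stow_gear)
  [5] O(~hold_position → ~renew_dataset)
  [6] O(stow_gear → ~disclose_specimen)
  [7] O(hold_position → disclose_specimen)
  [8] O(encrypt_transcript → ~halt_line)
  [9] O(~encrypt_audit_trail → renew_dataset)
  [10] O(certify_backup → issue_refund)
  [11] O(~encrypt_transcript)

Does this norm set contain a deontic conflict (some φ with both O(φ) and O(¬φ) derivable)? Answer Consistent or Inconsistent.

Consistent

Premise 8 is O(encrypt_transcript → ~halt_line), but O(encrypt_transcript) is not derivable from the premises, so it does not yield O(~halt_line).
So O(~halt_line) is not derivable, and the apparent clash with O(halt_line) does not arise.
A world satisfying every obligation exists (e.g. certify_backup=false, disclose_specimen=true, encrypt_audit_trail=false, encrypt_transcript=false, halt_line=true, hold_position=true, issue_refund=true, renew_dataset=true, stow_gear=false, submit_inventory=false); no atom is both obligatory and forbidden, so the set is consistent.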